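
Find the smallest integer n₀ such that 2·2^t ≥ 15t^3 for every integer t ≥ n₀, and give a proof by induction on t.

n₀ = 15

At t = 14: 32768 < 41160, so the inequality fails and n₀ ≥ 15. We prove 2·2^t ≥ 15t^3 for all t ≥ 15.
For the base case t = 15: 2·2^t = 65536 and 15t^3 = 50625, so 65536 ≥ 50625.
For the inductive step, assume it holds for an arbitrary i ≥ 15, so 2·2^i ≥ 15i^3.
Then 2·2^(i + 1) = 2·(2·2^i) ≥ 2·(15i^3).
Also, for i ≥ 15 we have 2·(15i^3) ≥ 15(i+1)^3, since 2 ≥ (1 + 1/i)^3 for all i ≥ 15.
Combining, 2·2^(i + 1) ≥ 15(i+1)^3.
This completes the induction.
Hence the smallest such n₀ is 15.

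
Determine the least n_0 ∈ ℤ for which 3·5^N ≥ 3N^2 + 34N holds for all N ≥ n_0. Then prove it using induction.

At N = 2: 75 < 80, so the inequality fails and n_0 ≥ 3. We prove 3·5^N ≥ 3N^2 + 34N for all N ≥ 3.
For the base case N = 3: 3·5^N = 375 and 3N^2 + 34N = 129, so 375 ≥ 129.
For the inductive step, assume it holds for an arbitrary k ≥ 3, so 3·5^k ≥ 3k^2 + 34k.
Then 3·5^(k + 1) = 5·(3·5^k) ≥ 5·(3k^2 + 34k).
Also, for k ≥ 3 we have 5·(3k^2 + 34k) ≥ 3(k+1)^2 + 34(k+1), since 5·(3k^2 + 34k) − (3(k+1)^2 + 34(k+1)) = 12k^2 + 130k - 37, which is nonnegative for all k ≥ 3.
Combining, 3·5^(k + 1) ≥ 3(k+1)^2 + 34(k+1).
By the principle of mathematical induction, the result holds for all N ≥ 3.
Hence the smallest such n_0 is 3.

n_0 = 3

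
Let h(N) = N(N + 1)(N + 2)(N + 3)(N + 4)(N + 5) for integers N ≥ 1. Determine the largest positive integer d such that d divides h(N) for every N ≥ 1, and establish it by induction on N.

d = 720

Computing the first values: h(1) = 720 and h(2) = 5040; gcd(720, 5040) = 720, so d ≤ 720.
We prove 720 | N(N + 1)(N + 2)(N + 3)(N + 4)(N + 5) for all N ≥ 1 by induction on N.
Base case (N = 1): h(1) = 720 = 720·(1), so 720 | h(1).
Inductive step: suppose the statement holds for some p ≥ 1, i.e. 720 | h(p). Then
h(p+1) − h(p) = (p+1)·(p+2)·(p+3)·(p+4)·(p+5)·(p+6) − p·(p+1)·(p+2)·(p+3)·(p+4)·(p+5) = (p+1)·(p+2)·(p+3)·(p+4)·(p+5)·[(p+6) − p] = 6·(p+1)·(p+2)·(p+3)·(p+4)·(p+5). The product of 5 consecutive integers is divisible by (5)! = 120, so h(p+1) − h(p) is divisible by 6·120 = 720. By the inductive hypothesis 720 | h(p), hence 720 | h(p+1).
Hence, by induction on N, the claim holds for every N ≥ 1.
Therefore the largest such d is 720.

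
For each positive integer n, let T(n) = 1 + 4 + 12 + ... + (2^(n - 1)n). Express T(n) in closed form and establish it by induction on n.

We claim T(n) = 2^n(n - 1) + 1 for all n ≥ 1.
Base case (n = 1): T(1) = 1, and the closed form gives 1. They agree.
Inductive step: assume the claim holds for n = j, so T(j) = 2^j(j - 1) + 1.
Then T(j+1) = T(j) + (2^j(j + 1)) = (2^j(j - 1) + 1) + (2^j(j + 1)).
Simplifying, T(j+1) = 2^(j + 1)j + 1 = 2^(j+1)((j+1) - 1) + 1,
which is the closed form with n = j+1.
By the principle of mathematical induction, the result holds for all n ≥ 1.

T(n) = 2^n(n - 1) + 1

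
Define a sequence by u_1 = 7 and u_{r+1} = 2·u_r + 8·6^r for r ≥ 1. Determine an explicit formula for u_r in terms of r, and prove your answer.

u_r = -5·2^(r - 1) + 2·6^r

Computing the first terms: u_1 = 7, u_2 = 62, u_3 = 412. This suggests u_r = -5·2^(r - 1) + 2·6^r.
For the base case r = 1: the formula gives 7 = 7 = u_1.
Inductive step: suppose the statement holds for some j ≥ 1, so u_j = -5·2^(j - 1) + 2·6^j.
Then u_{j+1} = 2·u_j + 8·6^j = 2·(-5·2^(j - 1) + 2·6^j) + 8·6^j = -5·2^j + 2·6^(j + 1) = -5·2^((j+1) - 1) + 2·6^(j+1),
which is the claimed formula at r = j+1.
Hence, by induction on r, the claim holds for every r ≥ 1.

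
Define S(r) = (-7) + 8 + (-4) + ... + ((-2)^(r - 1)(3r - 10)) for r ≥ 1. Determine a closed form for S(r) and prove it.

We claim S(r) = (-2)^r(-r + 3) - 3 for all r ≥ 1.
When r = 1: S(1) = -7, and the closed form gives -7. They agree.
Inductive step: assume the claim holds for r = j, so S(j) = (-2)^j(-j + 3) - 3.
Then S(j+1) = S(j) + ((-2)^j(3j - 7)) = ((-2)^j(-j + 3) - 3) + ((-2)^j(3j - 7)).
Simplifying, S(j+1) = 2(-2)^j·j - 4(-2)^j - 3 = (-2)^(j+1)(-(j+1) + 3) - 3,
which is the closed form with r = j+1.
By induction, the statement is established for all r ≥ 1.

S(r) = (-2)^r(-r + 3) - 3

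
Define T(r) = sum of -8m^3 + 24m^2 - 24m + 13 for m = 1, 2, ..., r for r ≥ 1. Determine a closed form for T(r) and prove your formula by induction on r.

We claim T(r) = -r(2r^3 - 4r^2 + 2r - 5) for all r ≥ 1.
Base step (r = 1): T(1) = 5, and the closed form gives 5. They agree.
For the inductive step, assume it holds for an arbitrary m ≥ 1, so T(m) = m(-2m^3 + 4m^2 - 2m + 5).
Then T(m+1) = T(m) + (-8m^3 + 5) = (m(-2m^3 + 4m^2 - 2m + 5)) + (-8m^3 + 5).
Simplifying, T(m+1) = -(m + 1)(2m^3 + 2m^2 - 5) = -(m+1)(2(m+1)^3 - 4(m+1)^2 + 2(m+1) - 5),
which is the closed form with r = m+1.
This completes the induction.

T(r) = -r(2r^3 - 4r^2 + 2r - 5)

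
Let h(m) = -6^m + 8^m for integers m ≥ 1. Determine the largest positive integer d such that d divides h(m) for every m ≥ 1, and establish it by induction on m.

d = 2

Computing the first values: h(1) = 2 and h(2) = 28; gcd(2, 28) = 2, so d ≤ 2.
We prove 2 | -6^m + 8^m for all m ≥ 1 by induction on m.
For the base case m = 1: h(1) = 2 = 2·(1), so 2 | h(1).
Inductive step: assume the claim holds for m = i, i.e. 2 | h(i). Then
8^{i+1} − 6^{i+1} = 8·8^i − 6·6^i = 8·(8^i − 6^i) + (2)·6^i. The first term is divisible by 2 by the inductive hypothesis, and the second term (2)·6^i is divisible by 2 since 2 | 2. Hence 2 | h(i+1).
By induction, the statement is established for all m ≥ 1.
Therefore the largest such d is 2.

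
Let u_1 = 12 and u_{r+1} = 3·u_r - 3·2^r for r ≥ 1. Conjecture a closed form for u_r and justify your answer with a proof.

Computing the first terms: u_1 = 12, u_2 = 30, u_3 = 78. This suggests u_r = 3·2^r + 2·3^r.
Base case (r = 1): the formula gives 12 = 12 = u_1.
Inductive step: suppose the statement holds for some j ≥ 1, so u_j = 3·2^j + 2·3^j.
Then u_{j+1} = 3·u_j - 3·2^j = 3·(3·2^j + 2·3^j) - 3·2^j = 3·2^(j + 1) + 2·3^(j + 1),
which is the claimed formula at r = j+1.
By induction, the statement is established for all r ≥ 1.

u_r = 3·2^r + 2·3^r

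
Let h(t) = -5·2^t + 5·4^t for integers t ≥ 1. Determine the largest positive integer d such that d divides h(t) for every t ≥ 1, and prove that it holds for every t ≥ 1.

Computing the first values: h(1) = 10 and h(2) = 60; gcd(10, 60) = 10, so d ≤ 10.
We prove 10 | -5·2^t + 5·4^t for all t ≥ 1 by induction on t.
For the base case t = 1: h(1) = 10 = 10·(1), so 10 | h(1).
For the inductive step, assume it holds for an arbitrary p ≥ 1, i.e. 10 | h(p). Then
h(p+1) − 4·h(p) = (-5·2^(p+1) + 5·4^(p+1)) − 4·(-5·2^p + 5·4^p) = (-5)·2^p·(2 − 4) = (10)·2^p. Since 10 | h(p) by the inductive hypothesis, 10 | 4·h(p); and 10 | 10 since 10 = 10·1. Therefore 10 | h(p+1).
By the principle of mathematical induction, the result holds for all t ≥ 1.
Therefore the largest such d is 10.

d = 10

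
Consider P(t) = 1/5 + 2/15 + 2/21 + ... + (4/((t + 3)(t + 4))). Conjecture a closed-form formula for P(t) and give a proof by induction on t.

P(t) = t/(t + 4)

We claim P(t) = t/(t + 4) for all t ≥ 1.
When t = 1: P(1) = 1/5, and the closed form gives 1/5. They agree.
Suppose the result is true for t = k, so P(k) = k/(k + 4).
Then P(k+1) = P(k) + (4/((k + 4)(k + 5))) = (k/(k + 4)) + (4/((k + 4)(k + 5))).
Simplifying, P(k+1) = (k + 1)/(k + 5) = (k+1)/((k+1) + 4),
which is the closed form with t = k+1.
By the principle of mathematical induction, the result holds for all t ≥ 1.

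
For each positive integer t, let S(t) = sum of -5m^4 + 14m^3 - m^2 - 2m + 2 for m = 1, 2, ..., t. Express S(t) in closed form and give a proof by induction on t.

S(t) = -t(t^4 - t^3 - 5t^2 - 2t - 1)

We claim S(t) = -t(t^4 - t^3 - 5t^2 - 2t - 1) for all t ≥ 1.
Base case (t = 1): S(1) = 8, and the closed form gives 8. They agree.
Inductive step: suppose the statement holds for some m ≥ 1, so S(m) = m(-m^4 + m^3 + 5m^2 + 2m + 1).
Then S(m+1) = S(m) + (-5m^4 - 6m^3 + 11m^2 + 18m + 8) = (m(-m^4 + m^3 + 5m^2 + 2m + 1)) + (-5m^4 - 6m^3 + 11m^2 + 18m + 8).
Simplifying, S(m+1) = -(m + 1)(m^4 + 3m^3 - 2m^2 - 11m - 8) = -(m+1)((m+1)^4 - (m+1)^3 - 5(m+1)^2 - 2(m+1) - 1),
which is the closed form with t = m+1.
This completes the induction.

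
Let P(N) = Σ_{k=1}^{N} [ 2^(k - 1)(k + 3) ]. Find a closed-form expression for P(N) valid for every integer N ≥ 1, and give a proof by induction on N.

P(N) = 2^N(N + 2) - 2

We claim P(N) = 2^N(N + 2) - 2 for all N ≥ 1.
When N = 1: P(1) = 4, and the closed form gives 4. They agree.
Inductive step: suppose the statement holds for some k ≥ 1, so P(k) = 2^k(k + 2) - 2.
Then P(k+1) = P(k) + (2^k(k + 4)) = (2^k(k + 2) - 2) + (2^k(k + 4)).
Simplifying, P(k+1) = 2·2^k·k + 6·2^k - 2 = 2^(k+1)((k+1) + 2) - 2,
which is the closed form with N = k+1.
By the principle of mathematical induction, the result holds for all N ≥ 1.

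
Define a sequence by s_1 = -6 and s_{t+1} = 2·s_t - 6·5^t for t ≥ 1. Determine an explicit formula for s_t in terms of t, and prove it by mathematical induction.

s_t = 2^(t + 1) - 2·5^t

Computing the first terms: s_1 = -6, s_2 = -42, s_3 = -234. This suggests s_t = 2^(t + 1) - 2·5^t.
For the base case t = 1: the formula gives -6 = -6 = s_1.
Inductive step: suppose the statement holds for some j ≥ 1, so s_j = 2^(j + 1) - 2·5^j.
Then s_{j+1} = 2·s_j - 6·5^j = 2·(2^(j + 1) - 2·5^j) - 6·5^j = 2^(j + 2) - 2·5^(j + 1) = 2^((j+1) + 1) - 2·5^(j+1),
which is the claimed formula at t = j+1.
This completes the induction.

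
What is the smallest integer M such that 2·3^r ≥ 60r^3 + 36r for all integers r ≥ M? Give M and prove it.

At r = 9: 39366 < 44064, so the inequality fails and M ≥ 10. We prove 2·3^r ≥ 60r^3 + 36r for all r ≥ 10.
Base case (r = 10): 2·3^r = 118098 and 60r^3 + 36r = 60360, so 118098 ≥ 60360.
For the inductive step, assume it holds for an arbitrary k ≥ 10, so 2·3^k ≥ 60k^3 + 36k.
Then 2·3^(k + 1) = 3·(2·3^k) ≥ 3·(60k^3 + 36k).
Also, for k ≥ 10 we have 3·(60k^3 + 36k) ≥ 60(k+1)^3 + 36(k+1), since 3·(60k^3 + 36k) − (60(k+1)^3 + 36(k+1)) = 120k^3 - 180k^2 - 108k - 96, which is nonnegative for all k ≥ 10.
Combining, 2·3^(k + 1) ≥ 60(k+1)^3 + 36(k+1).
This completes the induction.
Hence the smallest such M is 10.

M = 10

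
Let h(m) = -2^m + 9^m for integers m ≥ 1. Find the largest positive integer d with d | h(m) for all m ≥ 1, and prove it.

d = 7

Computing the first values: h(1) = 7 and h(2) = 77; gcd(7, 77) = 7, so d ≤ 7.
We prove 7 | -2^m + 9^m for all m ≥ 1 by induction on m.
Base step (m = 1): h(1) = 7 = 7·(1), so 7 | h(1).
For the inductive step, assume it holds for an arbitrary r ≥ 1, i.e. 7 | h(r). Then
9^{r+1} − 2^{r+1} = 9·9^r − 2·2^r = 9·(9^r − 2^r) + (7)·2^r. The first term is divisible by 7 by the inductive hypothesis, and the second term (7)·2^r is divisible by 7 since 7 | 7. Hence 7 | h(r+1).
Hence, by induction on m, the claim holds for every m ≥ 1.
Therefore the largest such d is 7.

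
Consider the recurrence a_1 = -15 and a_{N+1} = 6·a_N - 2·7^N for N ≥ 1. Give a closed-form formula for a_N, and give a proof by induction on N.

a_N = -6^(N - 1) - 2·7^N

Computing the first terms: a_1 = -15, a_2 = -104, a_3 = -722. This suggests a_N = -6^(N - 1) - 2·7^N.
For the base case N = 1: the formula gives -15 = -15 = a_1.
For the inductive step, assume it holds for an arbitrary j ≥ 1, so a_j = -6^(j - 1) - 2·7^j.
Then a_{j+1} = 6·a_j - 2·7^j = 6·(-6^(j - 1) - 2·7^j) - 2·7^j = -6^j - 2·7^(j + 1) = -6^((j+1) - 1) - 2·7^(j+1),
which is the claimed formula at N = j+1.
This completes the induction.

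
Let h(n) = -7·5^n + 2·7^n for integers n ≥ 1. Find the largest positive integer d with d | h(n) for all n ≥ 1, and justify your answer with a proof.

d = 7

Computing the first values: h(1) = -21 and h(2) = -77; gcd(-21, -77) = 7, so d ≤ 7.
We prove 7 | -7·5^n + 2·7^n for all n ≥ 1 by induction on n.
Base case (n = 1): h(1) = -21 = 7·(-3), so 7 | h(1).
Inductive step: suppose the statement holds for some k ≥ 1, i.e. 7 | h(k). Then
h(k+1) − 7·h(k) = (-7·5^(k+1) + 2·7^(k+1)) − 7·(-7·5^k + 2·7^k) = (-7)·5^k·(5 − 7) = (14)·5^k. Since 7 | h(k) by the inductive hypothesis, 7 | 7·h(k); and 7 | 14 since 14 = 7·2. Therefore 7 | h(k+1).
By induction, the statement is established for all n ≥ 1.
Therefore the largest such d is 7.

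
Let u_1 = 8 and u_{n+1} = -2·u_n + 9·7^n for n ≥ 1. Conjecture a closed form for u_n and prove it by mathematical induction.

Computing the first terms: u_1 = 8, u_2 = 47, u_3 = 347. This suggests u_n = (-2)^(n - 1) + 7^n.
Base step (n = 1): the formula gives 8 = 8 = u_1.
Inductive step: assume the claim holds for n = k, so u_k = (-2)^(k - 1) + 7^k.
Then u_{k+1} = -2·u_k + 9·7^k = -2·((-2)^(k - 1) + 7^k) + 9·7^k = (-2)^k + 7^(k + 1) = (-2)^((k+1) - 1) + 7^(k+1),
which is the claimed formula at n = k+1.
By induction, the statement is established for all n ≥ 1.

u_n = (-2)^(n - 1) + 7^n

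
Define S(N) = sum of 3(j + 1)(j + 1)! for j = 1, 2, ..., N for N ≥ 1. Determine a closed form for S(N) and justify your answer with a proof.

We claim S(N) = 3(N + 2)! - 6 for all N ≥ 1.
When N = 1: S(1) = 12, and the closed form gives 12. They agree.
For the inductive step, assume it holds for an arbitrary j ≥ 1, so S(j) = 3(j + 2)! - 6.
Then S(j+1) = S(j) + (3(j + 2)(j + 2)!) = (3(j + 2)! - 6) + (3(j + 2)(j + 2)!).
Simplifying, S(j+1) = 3((j+1) + 2)! - 6,
which is the closed form with N = j+1.
By induction, the statement is established for all N ≥ 1.

S(N) = 3(N + 2)! - 6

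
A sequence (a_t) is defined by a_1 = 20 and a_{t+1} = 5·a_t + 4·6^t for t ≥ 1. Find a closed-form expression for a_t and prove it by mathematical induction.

Computing the first terms: a_1 = 20, a_2 = 124, a_3 = 764. This suggests a_t = -4·5^(t - 1) + 4·6^t.
Base case (t = 1): the formula gives 20 = 20 = a_1.
For the inductive step, assume it holds for an arbitrary r ≥ 1, so a_r = -4·5^(r - 1) + 4·6^r.
Then a_{r+1} = 5·a_r + 4·6^r = 5·(-4·5^(r - 1) + 4·6^r) + 4·6^r = -4·5^r + 4·6^(r + 1) = -4·5^((r+1) - 1) + 4·6^(r+1),
which is the claimed formula at t = r+1.
Hence, by induction on t, the claim holds for every t ≥ 1.

a_t = -4·5^(t - 1) + 4·6^t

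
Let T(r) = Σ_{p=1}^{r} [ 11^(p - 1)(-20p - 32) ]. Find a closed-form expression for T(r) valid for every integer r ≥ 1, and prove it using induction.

T(r) = -11^r(2r + 3) + 3

We claim T(r) = -11^r(2r + 3) + 3 for all r ≥ 1.
When r = 1: T(1) = -52, and the closed form gives -52. They agree.
Inductive step: assume the claim holds for r = p, so T(p) = -11^p(2p + 3) + 3.
Then T(p+1) = T(p) + (11^p(-20p - 52)) = (-11^p(2p + 3) + 3) + (11^p(-20p - 52)).
Simplifying, T(p+1) = -22·11^p·p - 55·11^p + 3 = -11^(p+1)(2(p+1) + 3) + 3,
which is the closed form with r = p+1.
This completes the induction.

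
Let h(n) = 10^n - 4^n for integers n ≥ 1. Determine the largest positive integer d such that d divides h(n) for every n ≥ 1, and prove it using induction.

d = 6

Computing the first values: h(1) = 6 and h(2) = 84; gcd(6, 84) = 6, so d ≤ 6.
We prove 6 | 10^n - 4^n for all n ≥ 1 by induction on n.
Base case (n = 1): h(1) = 6 = 6·(1), so 6 | h(1).
Inductive step: assume the claim holds for n = r, i.e. 6 | h(r). Then
10^{r+1} − 4^{r+1} = 10·10^r − 4·4^r = 10·(10^r − 4^r) + (6)·4^r. The first term is divisible by 6 by the inductive hypothesis, and the second term (6)·4^r is divisible by 6 since 6 | 6. Hence 6 | h(r+1).
Hence, by induction on n, the claim holds for every n ≥ 1.
Therefore the largest such d is 6.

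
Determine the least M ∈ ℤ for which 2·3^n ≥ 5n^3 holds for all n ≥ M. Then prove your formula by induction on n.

At n = 5: 486 < 625, so the inequality fails and M ≥ 6. We prove 2·3^n ≥ 5n^3 for all n ≥ 6.
Base step (n = 6): 2·3^n = 1458 and 5n^3 = 1080, so 1458 ≥ 1080.
Suppose the result is true for n = i, so 2·3^i ≥ 5i^3.
Then 2·3^(i + 1) = 3·(2·3^i) ≥ 3·(5i^3).
Also, for i ≥ 6 we have 3·(5i^3) ≥ 5(i+1)^3, since 3 ≥ (1 + 1/i)^3 for all i ≥ 6.
Combining, 2·3^(i + 1) ≥ 5(i+1)^3.
Hence, by induction on n, the claim holds for every n ≥ 6.
Hence the smallest such M is 6.

M = 6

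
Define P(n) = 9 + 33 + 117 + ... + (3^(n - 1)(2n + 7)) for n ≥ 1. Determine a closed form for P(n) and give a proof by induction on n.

We claim P(n) = 3^n(n + 3) - 3 for all n ≥ 1.
Base step (n = 1): P(1) = 9, and the closed form gives 9. They agree.
Suppose the result is true for n = k, so P(k) = 3^k(k + 3) - 3.
Then P(k+1) = P(k) + (3^k(2k + 9)) = (3^k(k + 3) - 3) + (3^k(2k + 9)).
Simplifying, P(k+1) = 3·3^k·k + 12·3^k - 3 = 3^(k+1)((k+1) + 3) - 3,
which is the closed form with n = k+1.
This completes the induction.

P(n) = 3^n(n + 3) - 3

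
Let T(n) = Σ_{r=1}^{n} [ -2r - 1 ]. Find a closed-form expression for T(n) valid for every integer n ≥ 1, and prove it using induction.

We claim T(n) = -n(n + 2) for all n ≥ 1.
When n = 1: T(1) = -3, and the closed form gives -3. They agree.
For the inductive step, assume it holds for an arbitrary r ≥ 1, so T(r) = r(-r - 2).
Then T(r+1) = T(r) + (-2r - 3) = (r(-r - 2)) + (-2r - 3).
Simplifying, T(r+1) = -(r + 1)(r + 3) = -(r+1)((r+1) + 2),
which is the closed form with n = r+1.
This completes the induction.

T(n) = -n(n + 2)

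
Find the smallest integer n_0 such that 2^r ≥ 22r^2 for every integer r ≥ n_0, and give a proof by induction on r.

n_0 = 12

At r = 11: 2048 < 2662, so the inequality fails and n_0 ≥ 12. We prove 2^r ≥ 22r^2 for all r ≥ 12.
When r = 12: 2^r = 4096 and 22r^2 = 3168, so 4096 ≥ 3168.
Inductive step: suppose the statement holds for some i ≥ 12, so 2^i ≥ 22i^2.
Then 2^(i + 1) = 2·(2^i) ≥ 2·(22i^2).
Also, for i ≥ 12 we have 2·(22i^2) ≥ 22(i+1)^2, since 2 ≥ (1 + 1/i)^2 for all i ≥ 12.
Combining, 2^(i + 1) ≥ 22(i+1)^2.
This completes the induction.
Hence the smallest such n_0 is 12.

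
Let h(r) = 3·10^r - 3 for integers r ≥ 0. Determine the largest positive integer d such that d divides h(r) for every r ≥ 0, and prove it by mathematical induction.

Computing the first values: h(0) = 0 and h(1) = 27; gcd(0, 27) = 27, so d ≤ 27.
We prove 27 | 3·10^r - 3 for all r ≥ 0 by induction on r.
When r = 0: h(0) = 0 = 27·(0), so 27 | h(0).
For the inductive step, assume it holds for an arbitrary i ≥ 0, i.e. 27 | h(i). Then
h(i+1) = 3·10^(i+1) - 3 = 10·(3·10^i - 3) + 27 = 10·h(i) + 27. The first term is divisible by 27 by the inductive hypothesis, and 27 is divisible by 27. Hence 27 | h(i+1).
By the principle of mathematical induction, the result holds for all r ≥ 0.
Therefore the largest such d is 27.

d = 27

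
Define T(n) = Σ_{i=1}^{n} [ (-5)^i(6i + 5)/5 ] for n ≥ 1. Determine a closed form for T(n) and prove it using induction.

T(n) = (-5)^n(n + 1) - 1

We claim T(n) = (-5)^n(n + 1) - 1 for all n ≥ 1.
Base step (n = 1): T(1) = -11, and the closed form gives -11. They agree.
For the inductive step, assume it holds for an arbitrary i ≥ 1, so T(i) = (-5)^i(i + 1) - 1.
Then T(i+1) = T(i) + ((-5)^i(-6i - 11)) = ((-5)^i(i + 1) - 1) + ((-5)^i(-6i - 11)).
Simplifying, T(i+1) = -5(-5)^i·i - 10(-5)^i - 1 = (-5)^(i+1)((i+1) + 1) - 1,
which is the closed form with n = i+1.
This completes the induction.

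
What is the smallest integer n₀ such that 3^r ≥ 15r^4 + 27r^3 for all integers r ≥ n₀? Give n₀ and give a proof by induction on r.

n₀ = 12

At r = 11: 177147 < 255552, so the inequality fails and n₀ ≥ 12. We prove 3^r ≥ 15r^4 + 27r^3 for all r ≥ 12.
Base case (r = 12): 3^r = 531441 and 15r^4 + 27r^3 = 357696, so 531441 ≥ 357696.
Inductive step: assume the claim holds for r = j, so 3^j ≥ 15j^4 + 27j^3.
Then 3^(j + 1) = 3·(3^j) ≥ 3·(15j^4 + 27j^3).
Also, for j ≥ 12 we have 3·(15j^4 + 27j^3) ≥ 15(j+1)^4 + 27(j+1)^3, since 3·(15j^4 + 27j^3) − (15(j+1)^4 + 27(j+1)^3) = 30j^4 - 6j^3 - 171j^2 - 141j - 42, which is nonnegative for all j ≥ 12.
Combining, 3^(j + 1) ≥ 15(j+1)^4 + 27(j+1)^3.
Hence, by induction on r, the claim holds for every r ≥ 12.
Hence the smallest such n₀ is 12.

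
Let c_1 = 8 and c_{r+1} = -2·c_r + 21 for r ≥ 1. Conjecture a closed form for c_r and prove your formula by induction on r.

Computing the first terms: c_1 = 8, c_2 = 5, c_3 = 11. This suggests c_r = (-2)^(r - 1) + 7.
For the base case r = 1: the formula gives 8 = 8 = c_1.
Inductive step: assume the claim holds for r = k, so c_k = (-2)^(k - 1) + 7.
Then c_{k+1} = -2·c_k + 21 = -2·((-2)^(k - 1) + 7) + 21 = (-2)^k + 7 = (-2)^((k+1) - 1) + 7,
which is the claimed formula at r = k+1.
Hence, by induction on r, the claim holds for every r ≥ 1.

c_r = (-2)^(r - 1) + 7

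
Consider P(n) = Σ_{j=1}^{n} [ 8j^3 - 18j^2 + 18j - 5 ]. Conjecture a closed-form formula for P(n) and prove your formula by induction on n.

We claim P(n) = n(2n^3 - 2n^2 + 2n + 1) for all n ≥ 1.
When n = 1: P(1) = 3, and the closed form gives 3. They agree.
For the inductive step, assume it holds for an arbitrary j ≥ 1, so P(j) = j(2j^3 - 2j^2 + 2j + 1).
Then P(j+1) = P(j) + (8j^3 + 6j^2 + 6j + 3) = (j(2j^3 - 2j^2 + 2j + 1)) + (8j^3 + 6j^2 + 6j + 3).
Simplifying, P(j+1) = (j + 1)(2j^3 + 4j^2 + 4j + 3) = (j+1)(2(j+1)^3 - 2(j+1)^2 + 2(j+1) + 1),
which is the closed form with n = j+1.
By induction, the statement is established for all n ≥ 1.

P(n) = n(2n^3 - 2n^2 + 2n + 1)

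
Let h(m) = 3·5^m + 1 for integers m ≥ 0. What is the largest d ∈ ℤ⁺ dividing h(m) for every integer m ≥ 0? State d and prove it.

Computing the first values: h(0) = 4 and h(1) = 16; gcd(4, 16) = 4, so d ≤ 4.
We prove 4 | 3·5^m + 1 for all m ≥ 0 by induction on m.
Base case (m = 0): h(0) = 4 = 4·(1), so 4 | h(0).
Suppose the result is true for m = p, i.e. 4 | h(p). Then
h(p+1) = 3·5^(p+1) + 1 = 5·(3·5^p + 1) - 4 = 5·h(p) - 4. The first term is divisible by 4 by the inductive hypothesis, and -4 is divisible by 4. Hence 4 | h(p+1).
By the principle of mathematical induction, the result holds for all m ≥ 0.
Therefore the largest such d is 4.

d = 4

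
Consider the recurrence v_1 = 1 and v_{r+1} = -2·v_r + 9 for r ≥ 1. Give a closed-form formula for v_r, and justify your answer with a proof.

v_r = (-2)^r + 3

Computing the first terms: v_1 = 1, v_2 = 7, v_3 = -5. This suggests v_r = (-2)^r + 3.
Base step (r = 1): the formula gives 1 = 1 = v_1.
Suppose the result is true for r = p, so v_p = (-2)^p + 3.
Then v_{p+1} = -2·v_p + 9 = -2·((-2)^p + 3) + 9 = (-2)^(p + 1) + 3,
which is the claimed formula at r = p+1.
By the principle of mathematical induction, the result holds for all r ≥ 1.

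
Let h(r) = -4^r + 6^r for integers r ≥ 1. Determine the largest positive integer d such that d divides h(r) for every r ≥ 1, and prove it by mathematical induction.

d = 2

Computing the first values: h(1) = 2 and h(2) = 20; gcd(2, 20) = 2, so d ≤ 2.
We prove 2 | -4^r + 6^r for all r ≥ 1 by induction on r.
For the base case r = 1: h(1) = 2 = 2·(1), so 2 | h(1).
Inductive step: assume the claim holds for r = m, i.e. 2 | h(m). Then
6^{m+1} − 4^{m+1} = 6·6^m − 4·4^m = 6·(6^m − 4^m) + (2)·4^m. The first term is divisible by 2 by the inductive hypothesis, and the second term (2)·4^m is divisible by 2 since 2 | 2. Hence 2 | h(m+1).
Hence, by induction on r, the claim holds for every r ≥ 1.
Therefore the largest such d is 2.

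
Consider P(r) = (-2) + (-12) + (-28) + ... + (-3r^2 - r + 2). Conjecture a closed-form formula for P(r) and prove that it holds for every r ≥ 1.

P(r) = -r(r^2 + 2r - 1)

We claim P(r) = -r(r^2 + 2r - 1) for all r ≥ 1.
Base step (r = 1): P(1) = -2, and the closed form gives -2. They agree.
For the inductive step, assume it holds for an arbitrary p ≥ 1, so P(p) = p(-p^2 - 2p + 1).
Then P(p+1) = P(p) + (-p - 3(p + 1)^2 + 1) = (p(-p^2 - 2p + 1)) + (-p - 3(p + 1)^2 + 1).
Simplifying, P(p+1) = -(p + 1)(p^2 + 4p + 2) = -(p+1)((p+1)^2 + 2(p+1) - 1),
which is the closed form with r = p+1.
By induction, the statement is established for all r ≥ 1.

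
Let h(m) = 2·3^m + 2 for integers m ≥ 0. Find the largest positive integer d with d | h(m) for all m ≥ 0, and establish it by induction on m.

Computing the first values: h(0) = 4 and h(1) = 8; gcd(4, 8) = 4, so d ≤ 4.
We prove 4 | 2·3^m + 2 for all m ≥ 0 by induction on m.
When m = 0: h(0) = 4 = 4·(1), so 4 | h(0).
Inductive step: assume the claim holds for m = k, i.e. 4 | h(k). Then
h(k+1) = 2·3^(k+1) + 2 = 3·(2·3^k + 2) - 4 = 3·h(k) - 4. The first term is divisible by 4 by the inductive hypothesis, and -4 is divisible by 4. Hence 4 | h(k+1).
Hence, by induction on m, the claim holds for every m ≥ 0.
Therefore the largest such d is 4.

d = 4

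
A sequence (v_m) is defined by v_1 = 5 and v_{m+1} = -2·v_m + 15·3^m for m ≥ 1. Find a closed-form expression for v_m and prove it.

Computing the first terms: v_1 = 5, v_2 = 35, v_3 = 65. This suggests v_m = -(-2)^(m + 1) + 3^(m + 1).
Base step (m = 1): the formula gives 5 = 5 = v_1.
Inductive step: suppose the statement holds for some j ≥ 1, so v_j = -(-2)^(j + 1) + 3^(j + 1).
Then v_{j+1} = -2·v_j + 15·3^j = -2·(-(-2)^(j + 1) + 3^(j + 1)) + 15·3^j = -(-2)^(j + 2) + 3^(j + 2) = -(-2)^((j+1) + 1) + 3^((j+1) + 1),
which is the claimed formula at m = j+1.
By induction, the statement is established for all m ≥ 1.

v_m = -(-2)^(m + 1) + 3^(m + 1)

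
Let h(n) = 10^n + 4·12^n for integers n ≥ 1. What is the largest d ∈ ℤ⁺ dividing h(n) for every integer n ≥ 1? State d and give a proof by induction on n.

d = 2

Computing the first values: h(1) = 58 and h(2) = 676; gcd(58, 676) = 2, so d ≤ 2.
We prove 2 | 10^n + 4·12^n for all n ≥ 1 by induction on n.
When n = 1: h(1) = 58 = 2·(29), so 2 | h(1).
Inductive step: suppose the statement holds for some j ≥ 1, i.e. 2 | h(j). Then
h(j+1) − 12·h(j) = (10^(j+1) + 4·12^(j+1)) − 12·(10^j + 4·12^j) = (1)·10^j·(10 − 12) = (-2)·10^j. Since 2 | h(j) by the inductive hypothesis, 2 | 12·h(j); and 2 | -2 since -2 = 2·-1. Therefore 2 | h(j+1).
By induction, the statement is established for all n ≥ 1.
Therefore the largest such d is 2.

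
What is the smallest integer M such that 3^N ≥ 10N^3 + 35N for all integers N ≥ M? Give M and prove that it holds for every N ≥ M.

M = 8

At N = 7: 2187 < 3675, so the inequality fails and M ≥ 8. We prove 3^N ≥ 10N^3 + 35N for all N ≥ 8.
For the base case N = 8: 3^N = 6561 and 10N^3 + 35N = 5400, so 6561 ≥ 5400.
Suppose the result is true for N = i, so 3^i ≥ 10i^3 + 35i.
Then 3^(i + 1) = 3·(3^i) ≥ 3·(10i^3 + 35i).
Also, for i ≥ 8 we have 3·(10i^3 + 35i) ≥ 10(i+1)^3 + 35(i+1), since 3·(10i^3 + 35i) − (10(i+1)^3 + 35(i+1)) = 20i^3 - 30i^2 + 40i - 45, which is nonnegative for all i ≥ 8.
Combining, 3^(i + 1) ≥ 10(i+1)^3 + 35(i+1).
By the principle of mathematical induction, the result holds for all N ≥ 8.
Hence the smallest such M is 8.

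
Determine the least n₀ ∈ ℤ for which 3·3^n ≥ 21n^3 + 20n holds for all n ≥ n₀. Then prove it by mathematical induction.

n₀ = 8

At n = 7: 6561 < 7343, so the inequality fails and n₀ ≥ 8. We prove 3·3^n ≥ 21n^3 + 20n for all n ≥ 8.
For the base case n = 8: 3·3^n = 19683 and 21n^3 + 20n = 10912, so 19683 ≥ 10912.
Suppose the result is true for n = j, so 3·3^j ≥ 21j^3 + 20j.
Then 3·3^(j + 1) = 3·(3·3^j) ≥ 3·(21j^3 + 20j).
Also, for j ≥ 8 we have 3·(21j^3 + 20j) ≥ 21(j+1)^3 + 20(j+1), since 3·(21j^3 + 20j) − (21(j+1)^3 + 20(j+1)) = 42j^3 - 63j^2 - 23j - 41, which is nonnegative for all j ≥ 8.
Combining, 3·3^(j + 1) ≥ 21(j+1)^3 + 20(j+1).
Hence, by induction on n, the claim holds for every n ≥ 8.
Hence the smallest such n₀ is 8.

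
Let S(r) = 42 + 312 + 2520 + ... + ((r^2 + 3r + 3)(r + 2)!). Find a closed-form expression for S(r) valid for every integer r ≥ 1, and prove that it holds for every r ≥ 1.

We claim S(r) = (r + 1)(r + 3)! - 6 for all r ≥ 1.
For the base case r = 1: S(1) = 42, and the closed form gives 42. They agree.
Inductive step: assume the claim holds for r = m, so S(m) = (m + 1)(m + 3)! - 6.
Then S(m+1) = S(m) + ((m^2 + 5m + 7)(m + 3)!) = ((m + 1)(m + 3)! - 6) + ((m^2 + 5m + 7)(m + 3)!).
Simplifying, S(m+1) = ((m+1) + 1)((m+1) + 3)! - 6,
which is the closed form with r = m+1.
By the principle of mathematical induction, the result holds for all r ≥ 1.

S(r) = (r + 1)(r + 3)! - 6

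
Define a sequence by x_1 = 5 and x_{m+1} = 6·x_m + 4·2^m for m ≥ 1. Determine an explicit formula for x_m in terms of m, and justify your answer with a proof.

x_m = -2^m + 7·6^(m - 1)

Computing the first terms: x_1 = 5, x_2 = 38, x_3 = 244. This suggests x_m = -2^m + 7·6^(m - 1).
For the base case m = 1: the formula gives 5 = 5 = x_1.
Inductive step: assume the claim holds for m = i, so x_i = -2^i + 7·6^(i - 1).
Then x_{i+1} = 6·x_i + 4·2^i = 6·(-2^i + 7·6^(i - 1)) + 4·2^i = -2^(i + 1) + 7·6^i = -2^(i+1) + 7·6^((i+1) - 1),
which is the claimed formula at m = i+1.
This completes the induction.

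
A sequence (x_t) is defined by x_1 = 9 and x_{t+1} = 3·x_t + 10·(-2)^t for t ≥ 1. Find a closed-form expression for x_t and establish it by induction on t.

x_t = (-2)^(t + 1) + 5·3^(t - 1)

Computing the first terms: x_1 = 9, x_2 = 7, x_3 = 61. This suggests x_t = (-2)^(t + 1) + 5·3^(t - 1).
For the base case t = 1: the formula gives 9 = 9 = x_1.
Suppose the result is true for t = k, so x_k = (-2)^(k + 1) + 5·3^(k - 1).
Then x_{k+1} = 3·x_k + 10·(-2)^k = 3·((-2)^(k + 1) + 5·3^(k - 1)) + 10·(-2)^k = (-2)^(k + 2) + 5·3^k = (-2)^((k+1) + 1) + 5·3^((k+1) - 1),
which is the claimed formula at t = k+1.
Hence, by induction on t, the claim holds for every t ≥ 1.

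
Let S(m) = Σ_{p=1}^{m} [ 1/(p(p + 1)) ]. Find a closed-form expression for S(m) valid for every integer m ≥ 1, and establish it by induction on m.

We claim S(m) = m/(m + 1) for all m ≥ 1.
When m = 1: S(1) = 1/2, and the closed form gives 1/2. They agree.
Suppose the result is true for m = p, so S(p) = p/(p + 1).
Then S(p+1) = S(p) + (1/((p + 1)(p + 2))) = (p/(p + 1)) + (1/((p + 1)(p + 2))).
Simplifying, S(p+1) = (p + 1)/(p + 2) = (p+1)/((p+1) + 1),
which is the closed form with m = p+1.
By the principle of mathematical induction, the result holds for all m ≥ 1.

S(m) = m/(m + 1)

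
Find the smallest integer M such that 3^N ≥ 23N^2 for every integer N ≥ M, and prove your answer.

M = 7

At N = 6: 729 < 828, so the inequality fails and M ≥ 7. We prove 3^N ≥ 23N^2 for all N ≥ 7.
When N = 7: 3^N = 2187 and 23N^2 = 1127, so 2187 ≥ 1127.
For the inductive step, assume it holds for an arbitrary i ≥ 7, so 3^i ≥ 23i^2.
Then 3^(i + 1) = 3·(3^i) ≥ 3·(23i^2).
Also, for i ≥ 7 we have 3·(23i^2) ≥ 23(i+1)^2, since 3 ≥ (1 + 1/i)^2 for all i ≥ 7.
Combining, 3^(i + 1) ≥ 23(i+1)^2.
This completes the induction.
Hence the smallest such M is 7.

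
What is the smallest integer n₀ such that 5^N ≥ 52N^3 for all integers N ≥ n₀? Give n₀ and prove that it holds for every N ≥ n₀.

n₀ = 6

At N = 5: 3125 < 6500, so the inequality fails and n₀ ≥ 6. We prove 5^N ≥ 52N^3 for all N ≥ 6.
When N = 6: 5^N = 15625 and 52N^3 = 11232, so 15625 ≥ 11232.
Inductive step: assume the claim holds for N = j, so 5^j ≥ 52j^3.
Then 5^(j + 1) = 5·(5^j) ≥ 5·(52j^3).
Also, for j ≥ 6 we have 5·(52j^3) ≥ 52(j+1)^3, since 5 ≥ (1 + 1/j)^3 for all j ≥ 6.
Combining, 5^(j + 1) ≥ 52(j+1)^3.
By the principle of mathematical induction, the result holds for all N ≥ 6.
Hence the smallest such n₀ is 6.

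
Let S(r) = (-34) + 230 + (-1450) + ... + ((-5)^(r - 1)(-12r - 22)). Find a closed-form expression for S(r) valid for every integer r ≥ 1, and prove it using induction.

S(r) = 2(-5)^r(r + 2) - 4

We claim S(r) = 2(-5)^r(r + 2) - 4 for all r ≥ 1.
Base step (r = 1): S(1) = -34, and the closed form gives -34. They agree.
For the inductive step, assume it holds for an arbitrary k ≥ 1, so S(k) = 2(-5)^k(k + 2) - 4.
Then S(k+1) = S(k) + ((-5)^k(-12k - 34)) = (2(-5)^k(k + 2) - 4) + ((-5)^k(-12k - 34)).
Simplifying, S(k+1) = -10(-5)^k·k - 30(-5)^k - 4 = 2(-5)^(k+1)((k+1) + 2) - 4,
which is the closed form with r = k+1.
By the principle of mathematical induction, the result holds for all r ≥ 1.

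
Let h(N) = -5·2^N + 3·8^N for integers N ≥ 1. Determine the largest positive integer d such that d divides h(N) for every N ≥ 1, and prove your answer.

d = 2

Computing the first values: h(1) = 14 and h(2) = 172; gcd(14, 172) = 2, so d ≤ 2.
We prove 2 | -5·2^N + 3·8^N for all N ≥ 1 by induction on N.
When N = 1: h(1) = 14 = 2·(7), so 2 | h(1).
For the inductive step, assume it holds for an arbitrary r ≥ 1, i.e. 2 | h(r). Then
h(r+1) − 8·h(r) = (-5·2^(r+1) + 3·8^(r+1)) − 8·(-5·2^r + 3·8^r) = (-5)·2^r·(2 − 8) = (30)·2^r. Since 2 | h(r) by the inductive hypothesis, 2 | 8·h(r); and 2 | 30 since 30 = 2·15. Therefore 2 | h(r+1).
Hence, by induction on N, the claim holds for every N ≥ 1.
Therefore the largest such d is 2.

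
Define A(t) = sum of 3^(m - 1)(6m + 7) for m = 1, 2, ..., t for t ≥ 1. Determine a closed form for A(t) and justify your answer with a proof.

We claim A(t) = 3^t(3t + 2) - 2 for all t ≥ 1.
When t = 1: A(1) = 13, and the closed form gives 13. They agree.
Inductive step: suppose the statement holds for some m ≥ 1, so A(m) = 3^m(3m + 2) - 2.
Then A(m+1) = A(m) + (3^m(6m + 13)) = (3^m(3m + 2) - 2) + (3^m(6m + 13)).
Simplifying, A(m+1) = 9·3^m·m + 15·3^m - 2 = 3^(m+1)(3(m+1) + 2) - 2,
which is the closed form with t = m+1.
This completes the induction.

A(t) = 3^t(3t + 2) - 2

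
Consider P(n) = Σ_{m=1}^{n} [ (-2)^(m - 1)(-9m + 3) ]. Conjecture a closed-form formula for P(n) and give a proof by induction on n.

P(n) = 3(-2)^n·n

We claim P(n) = 3(-2)^n·n for all n ≥ 1.
Base case (n = 1): P(1) = -6, and the closed form gives -6. They agree.
For the inductive step, assume it holds for an arbitrary m ≥ 1, so P(m) = 3(-2)^m·m.
Then P(m+1) = P(m) + ((-2)^m(-9m - 6)) = (3(-2)^m·m) + ((-2)^m(-9m - 6)).
Simplifying, P(m+1) = (-2)^(m + 1)(3m + 3) = 3(-2)^(m+1)·(m+1),
which is the closed form with n = m+1.
By induction, the statement is established for all n ≥ 1.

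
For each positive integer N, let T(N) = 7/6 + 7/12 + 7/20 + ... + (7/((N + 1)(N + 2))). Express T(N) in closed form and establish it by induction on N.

T(N) = 7N/(2(N + 2))

We claim T(N) = 7N/(2(N + 2)) for all N ≥ 1.
Base step (N = 1): T(1) = 7/6, and the closed form gives 7/6. They agree.
Inductive step: suppose the statement holds for some j ≥ 1, so T(j) = 7j/(2(j + 2)).
Then T(j+1) = T(j) + (7/((j + 2)(j + 3))) = (7j/(2(j + 2))) + (7/((j + 2)(j + 3))).
Simplifying, T(j+1) = 7(j + 1)/(2(j + 3)) = 7(j+1)/(2((j+1) + 2)),
which is the closed form with N = j+1.
This completes the induction.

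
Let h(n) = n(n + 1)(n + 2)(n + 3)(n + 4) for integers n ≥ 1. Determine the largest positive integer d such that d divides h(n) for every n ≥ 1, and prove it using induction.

Computing the first values: h(1) = 120 and h(2) = 720; gcd(120, 720) = 120, so d ≤ 120.
We prove 120 | n(n + 1)(n + 2)(n + 3)(n + 4) for all n ≥ 1 by induction on n.
For the base case n = 1: h(1) = 120 = 120·(1), so 120 | h(1).
For the inductive step, assume it holds for an arbitrary p ≥ 1, i.e. 120 | h(p). Then
h(p+1) − h(p) = (p+1)·(p+2)·(p+3)·(p+4)·(p+5) − p·(p+1)·(p+2)·(p+3)·(p+4) = (p+1)·(p+2)·(p+3)·(p+4)·[(p+5) − p] = 5·(p+1)·(p+2)·(p+3)·(p+4). The product of 4 consecutive integers is divisible by (4)! = 24, so h(p+1) − h(p) is divisible by 5·24 = 120. By the inductive hypothesis 120 | h(p), hence 120 | h(p+1).
Hence, by induction on n, the claim holds for every n ≥ 1.
Therefore the largest such d is 120.

d = 120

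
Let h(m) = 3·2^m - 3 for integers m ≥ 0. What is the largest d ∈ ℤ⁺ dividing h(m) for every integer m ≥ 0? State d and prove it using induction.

d = 3

Computing the first values: h(0) = 0 and h(1) = 3; gcd(0, 3) = 3, so d ≤ 3.
We prove 3 | 3·2^m - 3 for all m ≥ 0 by induction on m.
Base step (m = 0): h(0) = 0 = 3·(0), so 3 | h(0).
For the inductive step, assume it holds for an arbitrary j ≥ 0, i.e. 3 | h(j). Then
h(j+1) = 3·2^(j+1) - 3 = 2·(3·2^j - 3) + 3 = 2·h(j) + 3. The first term is divisible by 3 by the inductive hypothesis, and 3 is divisible by 3. Hence 3 | h(j+1).
By the principle of mathematical induction, the result holds for all m ≥ 0.
Therefore the largest such d is 3.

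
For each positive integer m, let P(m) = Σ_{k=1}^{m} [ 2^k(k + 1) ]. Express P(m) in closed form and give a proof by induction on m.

We claim P(m) = 2^(m + 1)m for all m ≥ 1.
Base case (m = 1): P(1) = 4, and the closed form gives 4. They agree.
Suppose the result is true for m = k, so P(k) = 2^(k + 1)k.
Then P(k+1) = P(k) + (2^(k + 1)(k + 2)) = (2^(k + 1)k) + (2^(k + 1)(k + 2)).
Simplifying, P(k+1) = 2^(k + 2)(k + 1) = 2^((k+1) + 1)(k+1),
which is the closed form with m = k+1.
This completes the induction.

P(m) = 2^(m + 1)m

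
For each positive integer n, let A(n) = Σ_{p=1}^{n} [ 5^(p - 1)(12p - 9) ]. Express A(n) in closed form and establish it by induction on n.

A(n) = 3·5^n(n - 1) + 3

We claim A(n) = 3·5^n(n - 1) + 3 for all n ≥ 1.
For the base case n = 1: A(1) = 3, and the closed form gives 3. They agree.
For the inductive step, assume it holds for an arbitrary p ≥ 1, so A(p) = 3·5^p(p - 1) + 3.
Then A(p+1) = A(p) + (5^p(12p + 3)) = (3·5^p(p - 1) + 3) + (5^p(12p + 3)).
Simplifying, A(p+1) = 15·5^p·p + 3 = 3·5^(p+1)((p+1) - 1) + 3,
which is the closed form with n = p+1.
By the principle of mathematical induction, the result holds for all n ≥ 1.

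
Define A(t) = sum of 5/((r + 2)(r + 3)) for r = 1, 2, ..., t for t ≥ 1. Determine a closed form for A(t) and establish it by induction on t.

A(t) = 5t/(3(t + 3))

We claim A(t) = 5t/(3(t + 3)) for all t ≥ 1.
For the base case t = 1: A(1) = 5/12, and the closed form gives 5/12. They agree.
Inductive step: suppose the statement holds for some r ≥ 1, so A(r) = 5r/(3(r + 3)).
Then A(r+1) = A(r) + (5/((r + 3)(r + 4))) = (5r/(3(r + 3))) + (5/((r + 3)(r + 4))).
Simplifying, A(r+1) = 5(r + 1)/(3(r + 4)) = 5(r+1)/(3((r+1) + 3)),
which is the closed form with t = r+1.
Hence, by induction on t, the claim holds for every t ≥ 1.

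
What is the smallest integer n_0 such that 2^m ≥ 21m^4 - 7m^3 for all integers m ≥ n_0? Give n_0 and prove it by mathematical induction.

n_0 = 23

At m = 22: 4194304 < 4844840, so the inequality fails and n_0 ≥ 23. We prove 2^m ≥ 21m^4 - 7m^3 for all m ≥ 23.
Base step (m = 23): 2^m = 8388608 and 21m^4 - 7m^3 = 5791492, so 8388608 ≥ 5791492.
Suppose the result is true for m = i, so 2^i ≥ 21i^4 - 7i^3.
Then 2^(i + 1) = 2·(2^i) ≥ 2·(21i^4 - 7i^3).
Also, for i ≥ 23 we have 2·(21i^4 - 7i^3) ≥ 21(i+1)^4 - 7(i+1)^3, since 2·(21i^4 - 7i^3) − (21(i+1)^4 - 7(i+1)^3) = 21i^4 - 91i^3 - 105i^2 - 63i - 14, which is nonnegative for all i ≥ 23.
Combining, 2^(i + 1) ≥ 21(i+1)^4 - 7(i+1)^3.
By induction, the statement is established for all m ≥ 23.
Hence the smallest such n_0 is 23.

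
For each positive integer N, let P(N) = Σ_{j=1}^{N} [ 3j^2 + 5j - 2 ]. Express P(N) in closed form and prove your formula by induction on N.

We claim P(N) = N(N^2 + 4N + 1) for all N ≥ 1.
Base case (N = 1): P(1) = 6, and the closed form gives 6. They agree.
For the inductive step, assume it holds for an arbitrary j ≥ 1, so P(j) = j(j^2 + 4j + 1).
Then P(j+1) = P(j) + (3j^2 + 11j + 6) = (j(j^2 + 4j + 1)) + (3j^2 + 11j + 6).
Simplifying, P(j+1) = (j + 1)(j^2 + 6j + 6) = (j+1)((j+1)^2 + 4(j+1) + 1),
which is the closed form with N = j+1.
Hence, by induction on N, the claim holds for every N ≥ 1.

P(N) = N(N^2 + 4N + 1)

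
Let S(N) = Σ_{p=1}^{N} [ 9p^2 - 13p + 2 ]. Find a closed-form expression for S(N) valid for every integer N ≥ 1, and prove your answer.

We claim S(N) = N(3N^2 - 2N - 3) for all N ≥ 1.
For the base case N = 1: S(1) = -2, and the closed form gives -2. They agree.
Inductive step: assume the claim holds for N = p, so S(p) = p(3p^2 - 2p - 3).
Then S(p+1) = S(p) + (9p^2 + 5p - 2) = (p(3p^2 - 2p - 3)) + (9p^2 + 5p - 2).
Simplifying, S(p+1) = (p + 1)(3p^2 + 4p - 2) = (p+1)(3(p+1)^2 - 2(p+1) - 3),
which is the closed form with N = p+1.
Hence, by induction on N, the claim holds for every N ≥ 1.

S(N) = N(3N^2 - 2N - 3)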